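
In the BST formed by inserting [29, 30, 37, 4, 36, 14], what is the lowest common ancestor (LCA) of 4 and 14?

Tree insertion order: [29, 30, 37, 4, 36, 14]
Tree (level-order array): [29, 4, 30, None, 14, None, 37, None, None, 36]
In a BST, the LCA of p=4, q=14 is the first node v on the
root-to-leaf path with p <= v <= q (go left if both < v, right if both > v).
Walk from root:
  at 29: both 4 and 14 < 29, go left
  at 4: 4 <= 4 <= 14, this is the LCA
LCA = 4


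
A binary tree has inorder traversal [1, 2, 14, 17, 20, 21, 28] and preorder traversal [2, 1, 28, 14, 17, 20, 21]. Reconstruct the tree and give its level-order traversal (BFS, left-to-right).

Inorder:  [1, 2, 14, 17, 20, 21, 28]
Preorder: [2, 1, 28, 14, 17, 20, 21]
Algorithm: preorder visits root first, so consume preorder in order;
for each root, split the current inorder slice at that value into
left-subtree inorder and right-subtree inorder, then recurse.
Recursive splits:
  root=2; inorder splits into left=[1], right=[14, 17, 20, 21, 28]
  root=1; inorder splits into left=[], right=[]
  root=28; inorder splits into left=[14, 17, 20, 21], right=[]
  root=14; inorder splits into left=[], right=[17, 20, 21]
  root=17; inorder splits into left=[], right=[20, 21]
  root=20; inorder splits into left=[], right=[21]
  root=21; inorder splits into left=[], right=[]
Reconstructed level-order: [2, 1, 28, 14, 17, 20, 21]


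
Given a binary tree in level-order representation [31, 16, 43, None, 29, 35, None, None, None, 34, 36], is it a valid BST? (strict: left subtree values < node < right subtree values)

Level-order array: [31, 16, 43, None, 29, 35, None, None, None, 34, 36]
Validate using subtree bounds (lo, hi): at each node, require lo < value < hi,
then recurse left with hi=value and right with lo=value.
Preorder trace (stopping at first violation):
  at node 31 with bounds (-inf, +inf): OK
  at node 16 with bounds (-inf, 31): OK
  at node 29 with bounds (16, 31): OK
  at node 43 with bounds (31, +inf): OK
  at node 35 with bounds (31, 43): OK
  at node 34 with bounds (31, 35): OK
  at node 36 with bounds (35, 43): OK
No violation found at any node.
Result: Valid BST


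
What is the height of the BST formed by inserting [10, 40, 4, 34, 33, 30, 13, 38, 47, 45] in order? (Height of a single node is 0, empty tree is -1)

Insertion order: [10, 40, 4, 34, 33, 30, 13, 38, 47, 45]
Tree (level-order array): [10, 4, 40, None, None, 34, 47, 33, 38, 45, None, 30, None, None, None, None, None, 13]
Compute height bottom-up (empty subtree = -1):
  height(4) = 1 + max(-1, -1) = 0
  height(13) = 1 + max(-1, -1) = 0
  height(30) = 1 + max(0, -1) = 1
  height(33) = 1 + max(1, -1) = 2
  height(38) = 1 + max(-1, -1) = 0
  height(34) = 1 + max(2, 0) = 3
  height(45) = 1 + max(-1, -1) = 0
  height(47) = 1 + max(0, -1) = 1
  height(40) = 1 + max(3, 1) = 4
  height(10) = 1 + max(0, 4) = 5
Height = 5


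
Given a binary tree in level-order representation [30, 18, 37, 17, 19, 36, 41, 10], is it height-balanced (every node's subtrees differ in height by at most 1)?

Tree (level-order array): [30, 18, 37, 17, 19, 36, 41, 10]
Definition: a tree is height-balanced if, at every node, |h(left) - h(right)| <= 1 (empty subtree has height -1).
Bottom-up per-node check:
  node 10: h_left=-1, h_right=-1, diff=0 [OK], height=0
  node 17: h_left=0, h_right=-1, diff=1 [OK], height=1
  node 19: h_left=-1, h_right=-1, diff=0 [OK], height=0
  node 18: h_left=1, h_right=0, diff=1 [OK], height=2
  node 36: h_left=-1, h_right=-1, diff=0 [OK], height=0
  node 41: h_left=-1, h_right=-1, diff=0 [OK], height=0
  node 37: h_left=0, h_right=0, diff=0 [OK], height=1
  node 30: h_left=2, h_right=1, diff=1 [OK], height=3
All nodes satisfy the balance condition.
Result: Balanced


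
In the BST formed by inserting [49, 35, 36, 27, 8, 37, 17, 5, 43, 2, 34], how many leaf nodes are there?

Tree built from: [49, 35, 36, 27, 8, 37, 17, 5, 43, 2, 34]
Tree (level-order array): [49, 35, None, 27, 36, 8, 34, None, 37, 5, 17, None, None, None, 43, 2]
Rule: A leaf has 0 children.
Per-node child counts:
  node 49: 1 child(ren)
  node 35: 2 child(ren)
  node 27: 2 child(ren)
  node 8: 2 child(ren)
  node 5: 1 child(ren)
  node 2: 0 child(ren)
  node 17: 0 child(ren)
  node 34: 0 child(ren)
  node 36: 1 child(ren)
  node 37: 1 child(ren)
  node 43: 0 child(ren)
Matching nodes: [2, 17, 34, 43]
Count of leaf nodes: 4


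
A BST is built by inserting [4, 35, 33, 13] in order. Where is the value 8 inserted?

Starting tree (level order): [4, None, 35, 33, None, 13]
Insertion path: 4 -> 35 -> 33 -> 13
Result: insert 8 as left child of 13
Final tree (level order): [4, None, 35, 33, None, 13, None, 8]


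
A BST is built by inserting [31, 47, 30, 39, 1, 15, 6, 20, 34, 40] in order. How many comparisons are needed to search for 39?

Search path for 39: 31 -> 47 -> 39
Found: True
Comparisons: 3


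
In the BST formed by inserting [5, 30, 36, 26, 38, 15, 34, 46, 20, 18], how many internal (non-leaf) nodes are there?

Tree built from: [5, 30, 36, 26, 38, 15, 34, 46, 20, 18]
Tree (level-order array): [5, None, 30, 26, 36, 15, None, 34, 38, None, 20, None, None, None, 46, 18]
Rule: An internal node has at least one child.
Per-node child counts:
  node 5: 1 child(ren)
  node 30: 2 child(ren)
  node 26: 1 child(ren)
  node 15: 1 child(ren)
  node 20: 1 child(ren)
  node 18: 0 child(ren)
  node 36: 2 child(ren)
  node 34: 0 child(ren)
  node 38: 1 child(ren)
  node 46: 0 child(ren)
Matching nodes: [5, 30, 26, 15, 20, 36, 38]
Count of internal (non-leaf) nodes: 7


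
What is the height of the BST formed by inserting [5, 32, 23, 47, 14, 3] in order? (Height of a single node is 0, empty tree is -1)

Insertion order: [5, 32, 23, 47, 14, 3]
Tree (level-order array): [5, 3, 32, None, None, 23, 47, 14]
Compute height bottom-up (empty subtree = -1):
  height(3) = 1 + max(-1, -1) = 0
  height(14) = 1 + max(-1, -1) = 0
  height(23) = 1 + max(0, -1) = 1
  height(47) = 1 + max(-1, -1) = 0
  height(32) = 1 + max(1, 0) = 2
  height(5) = 1 + max(0, 2) = 3
Height = 3


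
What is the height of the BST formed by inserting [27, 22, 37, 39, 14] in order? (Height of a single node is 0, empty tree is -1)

Insertion order: [27, 22, 37, 39, 14]
Tree (level-order array): [27, 22, 37, 14, None, None, 39]
Compute height bottom-up (empty subtree = -1):
  height(14) = 1 + max(-1, -1) = 0
  height(22) = 1 + max(0, -1) = 1
  height(39) = 1 + max(-1, -1) = 0
  height(37) = 1 + max(-1, 0) = 1
  height(27) = 1 + max(1, 1) = 2
Height = 2


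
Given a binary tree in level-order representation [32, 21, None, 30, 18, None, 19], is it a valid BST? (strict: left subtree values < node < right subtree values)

Level-order array: [32, 21, None, 30, 18, None, 19]
Validate using subtree bounds (lo, hi): at each node, require lo < value < hi,
then recurse left with hi=value and right with lo=value.
Preorder trace (stopping at first violation):
  at node 32 with bounds (-inf, +inf): OK
  at node 21 with bounds (-inf, 32): OK
  at node 30 with bounds (-inf, 21): VIOLATION
Node 30 violates its bound: not (-inf < 30 < 21).
Result: Not a valid BST


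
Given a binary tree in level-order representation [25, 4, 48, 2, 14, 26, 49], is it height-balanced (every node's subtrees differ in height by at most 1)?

Tree (level-order array): [25, 4, 48, 2, 14, 26, 49]
Definition: a tree is height-balanced if, at every node, |h(left) - h(right)| <= 1 (empty subtree has height -1).
Bottom-up per-node check:
  node 2: h_left=-1, h_right=-1, diff=0 [OK], height=0
  node 14: h_left=-1, h_right=-1, diff=0 [OK], height=0
  node 4: h_left=0, h_right=0, diff=0 [OK], height=1
  node 26: h_left=-1, h_right=-1, diff=0 [OK], height=0
  node 49: h_left=-1, h_right=-1, diff=0 [OK], height=0
  node 48: h_left=0, h_right=0, diff=0 [OK], height=1
  node 25: h_left=1, h_right=1, diff=0 [OK], height=2
All nodes satisfy the balance condition.
Result: Balanced


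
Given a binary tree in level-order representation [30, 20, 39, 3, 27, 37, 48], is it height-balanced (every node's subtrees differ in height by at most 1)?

Tree (level-order array): [30, 20, 39, 3, 27, 37, 48]
Definition: a tree is height-balanced if, at every node, |h(left) - h(right)| <= 1 (empty subtree has height -1).
Bottom-up per-node check:
  node 3: h_left=-1, h_right=-1, diff=0 [OK], height=0
  node 27: h_left=-1, h_right=-1, diff=0 [OK], height=0
  node 20: h_left=0, h_right=0, diff=0 [OK], height=1
  node 37: h_left=-1, h_right=-1, diff=0 [OK], height=0
  node 48: h_left=-1, h_right=-1, diff=0 [OK], height=0
  node 39: h_left=0, h_right=0, diff=0 [OK], height=1
  node 30: h_left=1, h_right=1, diff=0 [OK], height=2
All nodes satisfy the balance condition.
Result: Balanced


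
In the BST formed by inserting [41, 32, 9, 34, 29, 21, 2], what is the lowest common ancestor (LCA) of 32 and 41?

Tree insertion order: [41, 32, 9, 34, 29, 21, 2]
Tree (level-order array): [41, 32, None, 9, 34, 2, 29, None, None, None, None, 21]
In a BST, the LCA of p=32, q=41 is the first node v on the
root-to-leaf path with p <= v <= q (go left if both < v, right if both > v).
Walk from root:
  at 41: 32 <= 41 <= 41, this is the LCA
LCA = 41


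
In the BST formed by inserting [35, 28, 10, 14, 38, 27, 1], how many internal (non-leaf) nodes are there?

Tree built from: [35, 28, 10, 14, 38, 27, 1]
Tree (level-order array): [35, 28, 38, 10, None, None, None, 1, 14, None, None, None, 27]
Rule: An internal node has at least one child.
Per-node child counts:
  node 35: 2 child(ren)
  node 28: 1 child(ren)
  node 10: 2 child(ren)
  node 1: 0 child(ren)
  node 14: 1 child(ren)
  node 27: 0 child(ren)
  node 38: 0 child(ren)
Matching nodes: [35, 28, 10, 14]
Count of internal (non-leaf) nodes: 4


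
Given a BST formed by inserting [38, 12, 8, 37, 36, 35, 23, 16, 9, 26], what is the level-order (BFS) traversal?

Tree insertion order: [38, 12, 8, 37, 36, 35, 23, 16, 9, 26]
Tree (level-order array): [38, 12, None, 8, 37, None, 9, 36, None, None, None, 35, None, 23, None, 16, 26]
BFS from the root, enqueuing left then right child of each popped node:
  queue [38] -> pop 38, enqueue [12], visited so far: [38]
  queue [12] -> pop 12, enqueue [8, 37], visited so far: [38, 12]
  queue [8, 37] -> pop 8, enqueue [9], visited so far: [38, 12, 8]
  queue [37, 9] -> pop 37, enqueue [36], visited so far: [38, 12, 8, 37]
  queue [9, 36] -> pop 9, enqueue [none], visited so far: [38, 12, 8, 37, 9]
  queue [36] -> pop 36, enqueue [35], visited so far: [38, 12, 8, 37, 9, 36]
  queue [35] -> pop 35, enqueue [23], visited so far: [38, 12, 8, 37, 9, 36, 35]
  queue [23] -> pop 23, enqueue [16, 26], visited so far: [38, 12, 8, 37, 9, 36, 35, 23]
  queue [16, 26] -> pop 16, enqueue [none], visited so far: [38, 12, 8, 37, 9, 36, 35, 23, 16]
  queue [26] -> pop 26, enqueue [none], visited so far: [38, 12, 8, 37, 9, 36, 35, 23, 16, 26]
Result: [38, 12, 8, 37, 9, 36, 35, 23, 16, 26]


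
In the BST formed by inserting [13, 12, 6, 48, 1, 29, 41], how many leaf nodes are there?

Tree built from: [13, 12, 6, 48, 1, 29, 41]
Tree (level-order array): [13, 12, 48, 6, None, 29, None, 1, None, None, 41]
Rule: A leaf has 0 children.
Per-node child counts:
  node 13: 2 child(ren)
  node 12: 1 child(ren)
  node 6: 1 child(ren)
  node 1: 0 child(ren)
  node 48: 1 child(ren)
  node 29: 1 child(ren)
  node 41: 0 child(ren)
Matching nodes: [1, 41]
Count of leaf nodes: 2


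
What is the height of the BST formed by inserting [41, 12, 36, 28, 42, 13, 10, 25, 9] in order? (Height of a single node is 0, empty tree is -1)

Insertion order: [41, 12, 36, 28, 42, 13, 10, 25, 9]
Tree (level-order array): [41, 12, 42, 10, 36, None, None, 9, None, 28, None, None, None, 13, None, None, 25]
Compute height bottom-up (empty subtree = -1):
  height(9) = 1 + max(-1, -1) = 0
  height(10) = 1 + max(0, -1) = 1
  height(25) = 1 + max(-1, -1) = 0
  height(13) = 1 + max(-1, 0) = 1
  height(28) = 1 + max(1, -1) = 2
  height(36) = 1 + max(2, -1) = 3
  height(12) = 1 + max(1, 3) = 4
  height(42) = 1 + max(-1, -1) = 0
  height(41) = 1 + max(4, 0) = 5
Height = 5


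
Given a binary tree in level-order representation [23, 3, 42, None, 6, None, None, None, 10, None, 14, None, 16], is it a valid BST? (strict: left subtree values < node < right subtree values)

Level-order array: [23, 3, 42, None, 6, None, None, None, 10, None, 14, None, 16]
Validate using subtree bounds (lo, hi): at each node, require lo < value < hi,
then recurse left with hi=value and right with lo=value.
Preorder trace (stopping at first violation):
  at node 23 with bounds (-inf, +inf): OK
  at node 3 with bounds (-inf, 23): OK
  at node 6 with bounds (3, 23): OK
  at node 10 with bounds (6, 23): OK
  at node 14 with bounds (10, 23): OK
  at node 16 with bounds (14, 23): OK
  at node 42 with bounds (23, +inf): OK
No violation found at any node.
Result: Valid BST


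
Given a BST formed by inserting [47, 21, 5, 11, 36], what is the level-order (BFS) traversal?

Tree insertion order: [47, 21, 5, 11, 36]
Tree (level-order array): [47, 21, None, 5, 36, None, 11]
BFS from the root, enqueuing left then right child of each popped node:
  queue [47] -> pop 47, enqueue [21], visited so far: [47]
  queue [21] -> pop 21, enqueue [5, 36], visited so far: [47, 21]
  queue [5, 36] -> pop 5, enqueue [11], visited so far: [47, 21, 5]
  queue [36, 11] -> pop 36, enqueue [none], visited so far: [47, 21, 5, 36]
  queue [11] -> pop 11, enqueue [none], visited so far: [47, 21, 5, 36, 11]
Result: [47, 21, 5, 36, 11]


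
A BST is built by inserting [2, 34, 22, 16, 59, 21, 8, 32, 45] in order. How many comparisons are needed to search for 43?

Search path for 43: 2 -> 34 -> 59 -> 45
Found: False
Comparisons: 4


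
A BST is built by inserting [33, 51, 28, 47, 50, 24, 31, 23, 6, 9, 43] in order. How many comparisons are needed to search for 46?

Search path for 46: 33 -> 51 -> 47 -> 43
Found: False
Comparisons: 4


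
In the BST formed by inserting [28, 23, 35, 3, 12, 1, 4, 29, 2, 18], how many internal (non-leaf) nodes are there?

Tree built from: [28, 23, 35, 3, 12, 1, 4, 29, 2, 18]
Tree (level-order array): [28, 23, 35, 3, None, 29, None, 1, 12, None, None, None, 2, 4, 18]
Rule: An internal node has at least one child.
Per-node child counts:
  node 28: 2 child(ren)
  node 23: 1 child(ren)
  node 3: 2 child(ren)
  node 1: 1 child(ren)
  node 2: 0 child(ren)
  node 12: 2 child(ren)
  node 4: 0 child(ren)
  node 18: 0 child(ren)
  node 35: 1 child(ren)
  node 29: 0 child(ren)
Matching nodes: [28, 23, 3, 1, 12, 35]
Count of internal (non-leaf) nodes: 6


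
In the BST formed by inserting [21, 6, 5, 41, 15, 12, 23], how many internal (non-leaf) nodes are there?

Tree built from: [21, 6, 5, 41, 15, 12, 23]
Tree (level-order array): [21, 6, 41, 5, 15, 23, None, None, None, 12]
Rule: An internal node has at least one child.
Per-node child counts:
  node 21: 2 child(ren)
  node 6: 2 child(ren)
  node 5: 0 child(ren)
  node 15: 1 child(ren)
  node 12: 0 child(ren)
  node 41: 1 child(ren)
  node 23: 0 child(ren)
Matching nodes: [21, 6, 15, 41]
Count of internal (non-leaf) nodes: 4


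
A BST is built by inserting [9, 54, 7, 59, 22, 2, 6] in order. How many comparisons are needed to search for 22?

Search path for 22: 9 -> 54 -> 22
Found: True
Comparisons: 3


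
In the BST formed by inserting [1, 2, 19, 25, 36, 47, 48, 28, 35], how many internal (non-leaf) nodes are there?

Tree built from: [1, 2, 19, 25, 36, 47, 48, 28, 35]
Tree (level-order array): [1, None, 2, None, 19, None, 25, None, 36, 28, 47, None, 35, None, 48]
Rule: An internal node has at least one child.
Per-node child counts:
  node 1: 1 child(ren)
  node 2: 1 child(ren)
  node 19: 1 child(ren)
  node 25: 1 child(ren)
  node 36: 2 child(ren)
  node 28: 1 child(ren)
  node 35: 0 child(ren)
  node 47: 1 child(ren)
  node 48: 0 child(ren)
Matching nodes: [1, 2, 19, 25, 36, 28, 47]
Count of internal (non-leaf) nodes: 7


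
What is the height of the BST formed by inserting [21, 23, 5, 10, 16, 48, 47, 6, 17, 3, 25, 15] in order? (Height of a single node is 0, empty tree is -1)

Insertion order: [21, 23, 5, 10, 16, 48, 47, 6, 17, 3, 25, 15]
Tree (level-order array): [21, 5, 23, 3, 10, None, 48, None, None, 6, 16, 47, None, None, None, 15, 17, 25]
Compute height bottom-up (empty subtree = -1):
  height(3) = 1 + max(-1, -1) = 0
  height(6) = 1 + max(-1, -1) = 0
  height(15) = 1 + max(-1, -1) = 0
  height(17) = 1 + max(-1, -1) = 0
  height(16) = 1 + max(0, 0) = 1
  height(10) = 1 + max(0, 1) = 2
  height(5) = 1 + max(0, 2) = 3
  height(25) = 1 + max(-1, -1) = 0
  height(47) = 1 + max(0, -1) = 1
  height(48) = 1 + max(1, -1) = 2
  height(23) = 1 + max(-1, 2) = 3
  height(21) = 1 + max(3, 3) = 4
Height = 4


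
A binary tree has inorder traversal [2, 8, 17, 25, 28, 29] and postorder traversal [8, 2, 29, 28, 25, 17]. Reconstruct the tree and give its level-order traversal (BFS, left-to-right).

Inorder:   [2, 8, 17, 25, 28, 29]
Postorder: [8, 2, 29, 28, 25, 17]
Algorithm: postorder visits root last, so walk postorder right-to-left;
each value is the root of the current inorder slice — split it at that
value, recurse on the right subtree first, then the left.
Recursive splits:
  root=17; inorder splits into left=[2, 8], right=[25, 28, 29]
  root=25; inorder splits into left=[], right=[28, 29]
  root=28; inorder splits into left=[], right=[29]
  root=29; inorder splits into left=[], right=[]
  root=2; inorder splits into left=[], right=[8]
  root=8; inorder splits into left=[], right=[]
Reconstructed level-order: [17, 2, 25, 8, 28, 29]


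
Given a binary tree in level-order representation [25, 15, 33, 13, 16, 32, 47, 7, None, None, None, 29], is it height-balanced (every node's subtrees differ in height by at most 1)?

Tree (level-order array): [25, 15, 33, 13, 16, 32, 47, 7, None, None, None, 29]
Definition: a tree is height-balanced if, at every node, |h(left) - h(right)| <= 1 (empty subtree has height -1).
Bottom-up per-node check:
  node 7: h_left=-1, h_right=-1, diff=0 [OK], height=0
  node 13: h_left=0, h_right=-1, diff=1 [OK], height=1
  node 16: h_left=-1, h_right=-1, diff=0 [OK], height=0
  node 15: h_left=1, h_right=0, diff=1 [OK], height=2
  node 29: h_left=-1, h_right=-1, diff=0 [OK], height=0
  node 32: h_left=0, h_right=-1, diff=1 [OK], height=1
  node 47: h_left=-1, h_right=-1, diff=0 [OK], height=0
  node 33: h_left=1, h_right=0, diff=1 [OK], height=2
  node 25: h_left=2, h_right=2, diff=0 [OK], height=3
All nodes satisfy the balance condition.
Result: Balanced


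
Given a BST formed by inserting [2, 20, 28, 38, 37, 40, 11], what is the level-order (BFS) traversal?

Tree insertion order: [2, 20, 28, 38, 37, 40, 11]
Tree (level-order array): [2, None, 20, 11, 28, None, None, None, 38, 37, 40]
BFS from the root, enqueuing left then right child of each popped node:
  queue [2] -> pop 2, enqueue [20], visited so far: [2]
  queue [20] -> pop 20, enqueue [11, 28], visited so far: [2, 20]
  queue [11, 28] -> pop 11, enqueue [none], visited so far: [2, 20, 11]
  queue [28] -> pop 28, enqueue [38], visited so far: [2, 20, 11, 28]
  queue [38] -> pop 38, enqueue [37, 40], visited so far: [2, 20, 11, 28, 38]
  queue [37, 40] -> pop 37, enqueue [none], visited so far: [2, 20, 11, 28, 38, 37]
  queue [40] -> pop 40, enqueue [none], visited so far: [2, 20, 11, 28, 38, 37, 40]
Result: [2, 20, 11, 28, 38, 37, 40]


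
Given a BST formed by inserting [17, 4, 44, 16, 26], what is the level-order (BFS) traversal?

Tree insertion order: [17, 4, 44, 16, 26]
Tree (level-order array): [17, 4, 44, None, 16, 26]
BFS from the root, enqueuing left then right child of each popped node:
  queue [17] -> pop 17, enqueue [4, 44], visited so far: [17]
  queue [4, 44] -> pop 4, enqueue [16], visited so far: [17, 4]
  queue [44, 16] -> pop 44, enqueue [26], visited so far: [17, 4, 44]
  queue [16, 26] -> pop 16, enqueue [none], visited so far: [17, 4, 44, 16]
  queue [26] -> pop 26, enqueue [none], visited so far: [17, 4, 44, 16, 26]
Result: [17, 4, 44, 16, 26]


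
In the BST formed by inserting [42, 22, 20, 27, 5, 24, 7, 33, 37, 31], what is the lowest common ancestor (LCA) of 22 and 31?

Tree insertion order: [42, 22, 20, 27, 5, 24, 7, 33, 37, 31]
Tree (level-order array): [42, 22, None, 20, 27, 5, None, 24, 33, None, 7, None, None, 31, 37]
In a BST, the LCA of p=22, q=31 is the first node v on the
root-to-leaf path with p <= v <= q (go left if both < v, right if both > v).
Walk from root:
  at 42: both 22 and 31 < 42, go left
  at 22: 22 <= 22 <= 31, this is the LCA
LCA = 22


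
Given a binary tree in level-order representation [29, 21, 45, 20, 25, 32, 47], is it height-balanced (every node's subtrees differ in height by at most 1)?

Tree (level-order array): [29, 21, 45, 20, 25, 32, 47]
Definition: a tree is height-balanced if, at every node, |h(left) - h(right)| <= 1 (empty subtree has height -1).
Bottom-up per-node check:
  node 20: h_left=-1, h_right=-1, diff=0 [OK], height=0
  node 25: h_left=-1, h_right=-1, diff=0 [OK], height=0
  node 21: h_left=0, h_right=0, diff=0 [OK], height=1
  node 32: h_left=-1, h_right=-1, diff=0 [OK], height=0
  node 47: h_left=-1, h_right=-1, diff=0 [OK], height=0
  node 45: h_left=0, h_right=0, diff=0 [OK], height=1
  node 29: h_left=1, h_right=1, diff=0 [OK], height=2
All nodes satisfy the balance condition.
Result: Balanced


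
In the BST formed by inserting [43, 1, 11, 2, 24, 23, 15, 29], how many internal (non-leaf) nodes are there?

Tree built from: [43, 1, 11, 2, 24, 23, 15, 29]
Tree (level-order array): [43, 1, None, None, 11, 2, 24, None, None, 23, 29, 15]
Rule: An internal node has at least one child.
Per-node child counts:
  node 43: 1 child(ren)
  node 1: 1 child(ren)
  node 11: 2 child(ren)
  node 2: 0 child(ren)
  node 24: 2 child(ren)
  node 23: 1 child(ren)
  node 15: 0 child(ren)
  node 29: 0 child(ren)
Matching nodes: [43, 1, 11, 24, 23]
Count of internal (non-leaf) nodes: 5


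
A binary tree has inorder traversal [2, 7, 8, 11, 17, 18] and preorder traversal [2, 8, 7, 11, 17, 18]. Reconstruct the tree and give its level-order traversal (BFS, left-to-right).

Inorder:  [2, 7, 8, 11, 17, 18]
Preorder: [2, 8, 7, 11, 17, 18]
Algorithm: preorder visits root first, so consume preorder in order;
for each root, split the current inorder slice at that value into
left-subtree inorder and right-subtree inorder, then recurse.
Recursive splits:
  root=2; inorder splits into left=[], right=[7, 8, 11, 17, 18]
  root=8; inorder splits into left=[7], right=[11, 17, 18]
  root=7; inorder splits into left=[], right=[]
  root=11; inorder splits into left=[], right=[17, 18]
  root=17; inorder splits into left=[], right=[18]
  root=18; inorder splits into left=[], right=[]
Reconstructed level-order: [2, 8, 7, 11, 17, 18]


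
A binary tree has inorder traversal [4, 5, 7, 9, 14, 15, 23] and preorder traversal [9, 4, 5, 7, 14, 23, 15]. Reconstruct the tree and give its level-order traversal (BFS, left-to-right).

Inorder:  [4, 5, 7, 9, 14, 15, 23]
Preorder: [9, 4, 5, 7, 14, 23, 15]
Algorithm: preorder visits root first, so consume preorder in order;
for each root, split the current inorder slice at that value into
left-subtree inorder and right-subtree inorder, then recurse.
Recursive splits:
  root=9; inorder splits into left=[4, 5, 7], right=[14, 15, 23]
  root=4; inorder splits into left=[], right=[5, 7]
  root=5; inorder splits into left=[], right=[7]
  root=7; inorder splits into left=[], right=[]
  root=14; inorder splits into left=[], right=[15, 23]
  root=23; inorder splits into left=[15], right=[]
  root=15; inorder splits into left=[], right=[]
Reconstructed level-order: [9, 4, 14, 5, 23, 7, 15]


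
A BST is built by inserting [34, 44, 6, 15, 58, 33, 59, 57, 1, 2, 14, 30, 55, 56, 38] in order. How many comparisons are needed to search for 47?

Search path for 47: 34 -> 44 -> 58 -> 57 -> 55
Found: False
Comparisons: 5


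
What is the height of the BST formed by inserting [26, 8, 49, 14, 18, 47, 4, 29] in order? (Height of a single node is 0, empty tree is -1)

Insertion order: [26, 8, 49, 14, 18, 47, 4, 29]
Tree (level-order array): [26, 8, 49, 4, 14, 47, None, None, None, None, 18, 29]
Compute height bottom-up (empty subtree = -1):
  height(4) = 1 + max(-1, -1) = 0
  height(18) = 1 + max(-1, -1) = 0
  height(14) = 1 + max(-1, 0) = 1
  height(8) = 1 + max(0, 1) = 2
  height(29) = 1 + max(-1, -1) = 0
  height(47) = 1 + max(0, -1) = 1
  height(49) = 1 + max(1, -1) = 2
  height(26) = 1 + max(2, 2) = 3
Height = 3


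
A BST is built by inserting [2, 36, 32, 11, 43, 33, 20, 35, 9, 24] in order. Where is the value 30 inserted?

Starting tree (level order): [2, None, 36, 32, 43, 11, 33, None, None, 9, 20, None, 35, None, None, None, 24]
Insertion path: 2 -> 36 -> 32 -> 11 -> 20 -> 24
Result: insert 30 as right child of 24
Final tree (level order): [2, None, 36, 32, 43, 11, 33, None, None, 9, 20, None, 35, None, None, None, 24, None, None, None, 30]


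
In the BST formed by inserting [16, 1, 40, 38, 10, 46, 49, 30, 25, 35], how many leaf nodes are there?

Tree built from: [16, 1, 40, 38, 10, 46, 49, 30, 25, 35]
Tree (level-order array): [16, 1, 40, None, 10, 38, 46, None, None, 30, None, None, 49, 25, 35]
Rule: A leaf has 0 children.
Per-node child counts:
  node 16: 2 child(ren)
  node 1: 1 child(ren)
  node 10: 0 child(ren)
  node 40: 2 child(ren)
  node 38: 1 child(ren)
  node 30: 2 child(ren)
  node 25: 0 child(ren)
  node 35: 0 child(ren)
  node 46: 1 child(ren)
  node 49: 0 child(ren)
Matching nodes: [10, 25, 35, 49]
Count of leaf nodes: 4


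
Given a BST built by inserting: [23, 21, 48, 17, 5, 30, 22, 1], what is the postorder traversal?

Tree insertion order: [23, 21, 48, 17, 5, 30, 22, 1]
Tree (level-order array): [23, 21, 48, 17, 22, 30, None, 5, None, None, None, None, None, 1]
Postorder traversal: [1, 5, 17, 22, 21, 30, 48, 23]


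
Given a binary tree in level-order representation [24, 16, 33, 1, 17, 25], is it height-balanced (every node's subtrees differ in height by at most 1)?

Tree (level-order array): [24, 16, 33, 1, 17, 25]
Definition: a tree is height-balanced if, at every node, |h(left) - h(right)| <= 1 (empty subtree has height -1).
Bottom-up per-node check:
  node 1: h_left=-1, h_right=-1, diff=0 [OK], height=0
  node 17: h_left=-1, h_right=-1, diff=0 [OK], height=0
  node 16: h_left=0, h_right=0, diff=0 [OK], height=1
  node 25: h_left=-1, h_right=-1, diff=0 [OK], height=0
  node 33: h_left=0, h_right=-1, diff=1 [OK], height=1
  node 24: h_left=1, h_right=1, diff=0 [OK], height=2
All nodes satisfy the balance condition.
Result: Balanced


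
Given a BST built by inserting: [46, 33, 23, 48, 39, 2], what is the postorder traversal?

Tree insertion order: [46, 33, 23, 48, 39, 2]
Tree (level-order array): [46, 33, 48, 23, 39, None, None, 2]
Postorder traversal: [2, 23, 39, 33, 48, 46]


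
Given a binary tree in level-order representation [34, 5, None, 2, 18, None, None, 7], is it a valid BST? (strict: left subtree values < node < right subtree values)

Level-order array: [34, 5, None, 2, 18, None, None, 7]
Validate using subtree bounds (lo, hi): at each node, require lo < value < hi,
then recurse left with hi=value and right with lo=value.
Preorder trace (stopping at first violation):
  at node 34 with bounds (-inf, +inf): OK
  at node 5 with bounds (-inf, 34): OK
  at node 2 with bounds (-inf, 5): OK
  at node 18 with bounds (5, 34): OK
  at node 7 with bounds (5, 18): OK
No violation found at any node.
Result: Valid BST


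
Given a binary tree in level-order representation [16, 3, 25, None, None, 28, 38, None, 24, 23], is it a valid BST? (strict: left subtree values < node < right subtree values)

Level-order array: [16, 3, 25, None, None, 28, 38, None, 24, 23]
Validate using subtree bounds (lo, hi): at each node, require lo < value < hi,
then recurse left with hi=value and right with lo=value.
Preorder trace (stopping at first violation):
  at node 16 with bounds (-inf, +inf): OK
  at node 3 with bounds (-inf, 16): OK
  at node 25 with bounds (16, +inf): OK
  at node 28 with bounds (16, 25): VIOLATION
Node 28 violates its bound: not (16 < 28 < 25).
Result: Not a valid BST


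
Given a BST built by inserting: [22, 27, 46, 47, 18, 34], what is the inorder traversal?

Tree insertion order: [22, 27, 46, 47, 18, 34]
Tree (level-order array): [22, 18, 27, None, None, None, 46, 34, 47]
Inorder traversal: [18, 22, 27, 34, 46, 47]


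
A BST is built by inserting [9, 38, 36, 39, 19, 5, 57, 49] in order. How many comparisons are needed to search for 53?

Search path for 53: 9 -> 38 -> 39 -> 57 -> 49
Found: False
Comparisons: 5


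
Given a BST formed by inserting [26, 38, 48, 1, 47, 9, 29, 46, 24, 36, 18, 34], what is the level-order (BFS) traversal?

Tree insertion order: [26, 38, 48, 1, 47, 9, 29, 46, 24, 36, 18, 34]
Tree (level-order array): [26, 1, 38, None, 9, 29, 48, None, 24, None, 36, 47, None, 18, None, 34, None, 46]
BFS from the root, enqueuing left then right child of each popped node:
  queue [26] -> pop 26, enqueue [1, 38], visited so far: [26]
  queue [1, 38] -> pop 1, enqueue [9], visited so far: [26, 1]
  queue [38, 9] -> pop 38, enqueue [29, 48], visited so far: [26, 1, 38]
  queue [9, 29, 48] -> pop 9, enqueue [24], visited so far: [26, 1, 38, 9]
  queue [29, 48, 24] -> pop 29, enqueue [36], visited so far: [26, 1, 38, 9, 29]
  queue [48, 24, 36] -> pop 48, enqueue [47], visited so far: [26, 1, 38, 9, 29, 48]
  queue [24, 36, 47] -> pop 24, enqueue [18], visited so far: [26, 1, 38, 9, 29, 48, 24]
  queue [36, 47, 18] -> pop 36, enqueue [34], visited so far: [26, 1, 38, 9, 29, 48, 24, 36]
  queue [47, 18, 34] -> pop 47, enqueue [46], visited so far: [26, 1, 38, 9, 29, 48, 24, 36, 47]
  queue [18, 34, 46] -> pop 18, enqueue [none], visited so far: [26, 1, 38, 9, 29, 48, 24, 36, 47, 18]
  queue [34, 46] -> pop 34, enqueue [none], visited so far: [26, 1, 38, 9, 29, 48, 24, 36, 47, 18, 34]
  queue [46] -> pop 46, enqueue [none], visited so far: [26, 1, 38, 9, 29, 48, 24, 36, 47, 18, 34, 46]
Result: [26, 1, 38, 9, 29, 48, 24, 36, 47, 18, 34, 46]


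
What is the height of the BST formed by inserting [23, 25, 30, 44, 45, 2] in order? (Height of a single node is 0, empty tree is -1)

Insertion order: [23, 25, 30, 44, 45, 2]
Tree (level-order array): [23, 2, 25, None, None, None, 30, None, 44, None, 45]
Compute height bottom-up (empty subtree = -1):
  height(2) = 1 + max(-1, -1) = 0
  height(45) = 1 + max(-1, -1) = 0
  height(44) = 1 + max(-1, 0) = 1
  height(30) = 1 + max(-1, 1) = 2
  height(25) = 1 + max(-1, 2) = 3
  height(23) = 1 + max(0, 3) = 4
Height = 4


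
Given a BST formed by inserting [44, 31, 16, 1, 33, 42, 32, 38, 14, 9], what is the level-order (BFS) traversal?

Tree insertion order: [44, 31, 16, 1, 33, 42, 32, 38, 14, 9]
Tree (level-order array): [44, 31, None, 16, 33, 1, None, 32, 42, None, 14, None, None, 38, None, 9]
BFS from the root, enqueuing left then right child of each popped node:
  queue [44] -> pop 44, enqueue [31], visited so far: [44]
  queue [31] -> pop 31, enqueue [16, 33], visited so far: [44, 31]
  queue [16, 33] -> pop 16, enqueue [1], visited so far: [44, 31, 16]
  queue [33, 1] -> pop 33, enqueue [32, 42], visited so far: [44, 31, 16, 33]
  queue [1, 32, 42] -> pop 1, enqueue [14], visited so far: [44, 31, 16, 33, 1]
  queue [32, 42, 14] -> pop 32, enqueue [none], visited so far: [44, 31, 16, 33, 1, 32]
  queue [42, 14] -> pop 42, enqueue [38], visited so far: [44, 31, 16, 33, 1, 32, 42]
  queue [14, 38] -> pop 14, enqueue [9], visited so far: [44, 31, 16, 33, 1, 32, 42, 14]
  queue [38, 9] -> pop 38, enqueue [none], visited so far: [44, 31, 16, 33, 1, 32, 42, 14, 38]
  queue [9] -> pop 9, enqueue [none], visited so far: [44, 31, 16, 33, 1, 32, 42, 14, 38, 9]
Result: [44, 31, 16, 33, 1, 32, 42, 14, 38, 9]


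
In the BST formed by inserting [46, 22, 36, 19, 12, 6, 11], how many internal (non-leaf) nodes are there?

Tree built from: [46, 22, 36, 19, 12, 6, 11]
Tree (level-order array): [46, 22, None, 19, 36, 12, None, None, None, 6, None, None, 11]
Rule: An internal node has at least one child.
Per-node child counts:
  node 46: 1 child(ren)
  node 22: 2 child(ren)
  node 19: 1 child(ren)
  node 12: 1 child(ren)
  node 6: 1 child(ren)
  node 11: 0 child(ren)
  node 36: 0 child(ren)
Matching nodes: [46, 22, 19, 12, 6]
Count of internal (non-leaf) nodes: 5


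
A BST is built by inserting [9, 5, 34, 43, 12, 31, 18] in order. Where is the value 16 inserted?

Starting tree (level order): [9, 5, 34, None, None, 12, 43, None, 31, None, None, 18]
Insertion path: 9 -> 34 -> 12 -> 31 -> 18
Result: insert 16 as left child of 18
Final tree (level order): [9, 5, 34, None, None, 12, 43, None, 31, None, None, 18, None, 16]


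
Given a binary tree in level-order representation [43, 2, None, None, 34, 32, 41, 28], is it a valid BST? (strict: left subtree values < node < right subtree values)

Level-order array: [43, 2, None, None, 34, 32, 41, 28]
Validate using subtree bounds (lo, hi): at each node, require lo < value < hi,
then recurse left with hi=value and right with lo=value.
Preorder trace (stopping at first violation):
  at node 43 with bounds (-inf, +inf): OK
  at node 2 with bounds (-inf, 43): OK
  at node 34 with bounds (2, 43): OK
  at node 32 with bounds (2, 34): OK
  at node 28 with bounds (2, 32): OK
  at node 41 with bounds (34, 43): OK
No violation found at any node.
Result: Valid BST


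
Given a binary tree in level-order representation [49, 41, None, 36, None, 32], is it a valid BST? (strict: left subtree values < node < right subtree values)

Level-order array: [49, 41, None, 36, None, 32]
Validate using subtree bounds (lo, hi): at each node, require lo < value < hi,
then recurse left with hi=value and right with lo=value.
Preorder trace (stopping at first violation):
  at node 49 with bounds (-inf, +inf): OK
  at node 41 with bounds (-inf, 49): OK
  at node 36 with bounds (-inf, 41): OK
  at node 32 with bounds (-inf, 36): OK
No violation found at any node.
Result: Valid BST


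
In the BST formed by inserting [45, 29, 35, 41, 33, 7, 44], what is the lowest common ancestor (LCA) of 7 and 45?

Tree insertion order: [45, 29, 35, 41, 33, 7, 44]
Tree (level-order array): [45, 29, None, 7, 35, None, None, 33, 41, None, None, None, 44]
In a BST, the LCA of p=7, q=45 is the first node v on the
root-to-leaf path with p <= v <= q (go left if both < v, right if both > v).
Walk from root:
  at 45: 7 <= 45 <= 45, this is the LCA
LCA = 45


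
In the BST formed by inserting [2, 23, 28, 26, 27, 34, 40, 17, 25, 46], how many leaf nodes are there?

Tree built from: [2, 23, 28, 26, 27, 34, 40, 17, 25, 46]
Tree (level-order array): [2, None, 23, 17, 28, None, None, 26, 34, 25, 27, None, 40, None, None, None, None, None, 46]
Rule: A leaf has 0 children.
Per-node child counts:
  node 2: 1 child(ren)
  node 23: 2 child(ren)
  node 17: 0 child(ren)
  node 28: 2 child(ren)
  node 26: 2 child(ren)
  node 25: 0 child(ren)
  node 27: 0 child(ren)
  node 34: 1 child(ren)
  node 40: 1 child(ren)
  node 46: 0 child(ren)
Matching nodes: [17, 25, 27, 46]
Count of leaf nodes: 4


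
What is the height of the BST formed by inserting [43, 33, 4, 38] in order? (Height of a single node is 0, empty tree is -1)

Insertion order: [43, 33, 4, 38]
Tree (level-order array): [43, 33, None, 4, 38]
Compute height bottom-up (empty subtree = -1):
  height(4) = 1 + max(-1, -1) = 0
  height(38) = 1 + max(-1, -1) = 0
  height(33) = 1 + max(0, 0) = 1
  height(43) = 1 + max(1, -1) = 2
Height = 2


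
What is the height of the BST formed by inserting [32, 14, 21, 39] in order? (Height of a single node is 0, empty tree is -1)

Insertion order: [32, 14, 21, 39]
Tree (level-order array): [32, 14, 39, None, 21]
Compute height bottom-up (empty subtree = -1):
  height(21) = 1 + max(-1, -1) = 0
  height(14) = 1 + max(-1, 0) = 1
  height(39) = 1 + max(-1, -1) = 0
  height(32) = 1 + max(1, 0) = 2
Height = 2


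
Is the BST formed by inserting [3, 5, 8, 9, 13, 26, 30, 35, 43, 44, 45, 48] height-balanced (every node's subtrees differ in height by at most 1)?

Tree (level-order array): [3, None, 5, None, 8, None, 9, None, 13, None, 26, None, 30, None, 35, None, 43, None, 44, None, 45, None, 48]
Definition: a tree is height-balanced if, at every node, |h(left) - h(right)| <= 1 (empty subtree has height -1).
Bottom-up per-node check:
  node 48: h_left=-1, h_right=-1, diff=0 [OK], height=0
  node 45: h_left=-1, h_right=0, diff=1 [OK], height=1
  node 44: h_left=-1, h_right=1, diff=2 [FAIL (|-1-1|=2 > 1)], height=2
  node 43: h_left=-1, h_right=2, diff=3 [FAIL (|-1-2|=3 > 1)], height=3
  node 35: h_left=-1, h_right=3, diff=4 [FAIL (|-1-3|=4 > 1)], height=4
  node 30: h_left=-1, h_right=4, diff=5 [FAIL (|-1-4|=5 > 1)], height=5
  node 26: h_left=-1, h_right=5, diff=6 [FAIL (|-1-5|=6 > 1)], height=6
  node 13: h_left=-1, h_right=6, diff=7 [FAIL (|-1-6|=7 > 1)], height=7
  node 9: h_left=-1, h_right=7, diff=8 [FAIL (|-1-7|=8 > 1)], height=8
  node 8: h_left=-1, h_right=8, diff=9 [FAIL (|-1-8|=9 > 1)], height=9
  node 5: h_left=-1, h_right=9, diff=10 [FAIL (|-1-9|=10 > 1)], height=10
  node 3: h_left=-1, h_right=10, diff=11 [FAIL (|-1-10|=11 > 1)], height=11
Node 44 violates the condition: |-1 - 1| = 2 > 1.
Result: Not balanced


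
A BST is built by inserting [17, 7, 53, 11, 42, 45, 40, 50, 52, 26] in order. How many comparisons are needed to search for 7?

Search path for 7: 17 -> 7
Found: True
Comparisons: 2


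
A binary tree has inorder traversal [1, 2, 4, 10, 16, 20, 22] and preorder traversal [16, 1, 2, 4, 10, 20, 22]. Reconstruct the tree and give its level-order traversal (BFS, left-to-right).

Inorder:  [1, 2, 4, 10, 16, 20, 22]
Preorder: [16, 1, 2, 4, 10, 20, 22]
Algorithm: preorder visits root first, so consume preorder in order;
for each root, split the current inorder slice at that value into
left-subtree inorder and right-subtree inorder, then recurse.
Recursive splits:
  root=16; inorder splits into left=[1, 2, 4, 10], right=[20, 22]
  root=1; inorder splits into left=[], right=[2, 4, 10]
  root=2; inorder splits into left=[], right=[4, 10]
  root=4; inorder splits into left=[], right=[10]
  root=10; inorder splits into left=[], right=[]
  root=20; inorder splits into left=[], right=[22]
  root=22; inorder splits into left=[], right=[]
Reconstructed level-order: [16, 1, 20, 2, 22, 4, 10]


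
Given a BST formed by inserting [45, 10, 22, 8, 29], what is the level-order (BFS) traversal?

Tree insertion order: [45, 10, 22, 8, 29]
Tree (level-order array): [45, 10, None, 8, 22, None, None, None, 29]
BFS from the root, enqueuing left then right child of each popped node:
  queue [45] -> pop 45, enqueue [10], visited so far: [45]
  queue [10] -> pop 10, enqueue [8, 22], visited so far: [45, 10]
  queue [8, 22] -> pop 8, enqueue [none], visited so far: [45, 10, 8]
  queue [22] -> pop 22, enqueue [29], visited so far: [45, 10, 8, 22]
  queue [29] -> pop 29, enqueue [none], visited so far: [45, 10, 8, 22, 29]
Result: [45, 10, 8, 22, 29]


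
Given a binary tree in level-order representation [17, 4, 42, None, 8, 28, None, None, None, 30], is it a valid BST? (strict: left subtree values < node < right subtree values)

Level-order array: [17, 4, 42, None, 8, 28, None, None, None, 30]
Validate using subtree bounds (lo, hi): at each node, require lo < value < hi,
then recurse left with hi=value and right with lo=value.
Preorder trace (stopping at first violation):
  at node 17 with bounds (-inf, +inf): OK
  at node 4 with bounds (-inf, 17): OK
  at node 8 with bounds (4, 17): OK
  at node 42 with bounds (17, +inf): OK
  at node 28 with bounds (17, 42): OK
  at node 30 with bounds (17, 28): VIOLATION
Node 30 violates its bound: not (17 < 30 < 28).
Result: Not a valid BST


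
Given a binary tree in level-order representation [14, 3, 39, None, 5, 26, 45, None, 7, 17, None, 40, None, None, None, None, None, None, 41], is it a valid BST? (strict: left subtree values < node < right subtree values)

Level-order array: [14, 3, 39, None, 5, 26, 45, None, 7, 17, None, 40, None, None, None, None, None, None, 41]
Validate using subtree bounds (lo, hi): at each node, require lo < value < hi,
then recurse left with hi=value and right with lo=value.
Preorder trace (stopping at first violation):
  at node 14 with bounds (-inf, +inf): OK
  at node 3 with bounds (-inf, 14): OK
  at node 5 with bounds (3, 14): OK
  at node 7 with bounds (5, 14): OK
  at node 39 with bounds (14, +inf): OK
  at node 26 with bounds (14, 39): OK
  at node 17 with bounds (14, 26): OK
  at node 45 with bounds (39, +inf): OK
  at node 40 with bounds (39, 45): OK
  at node 41 with bounds (40, 45): OK
No violation found at any node.
Result: Valid BST
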